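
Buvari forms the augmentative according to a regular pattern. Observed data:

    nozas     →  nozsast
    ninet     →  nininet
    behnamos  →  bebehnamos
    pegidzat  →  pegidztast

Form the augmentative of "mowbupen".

"mowbupen" has last vowel 'e'. The one such stem in the data (ninet → nininet) repeats the first consonant+vowel as a prefix (as does behnamos), so the same rule applies.
So mowbupen → momowbupen.

momowbupen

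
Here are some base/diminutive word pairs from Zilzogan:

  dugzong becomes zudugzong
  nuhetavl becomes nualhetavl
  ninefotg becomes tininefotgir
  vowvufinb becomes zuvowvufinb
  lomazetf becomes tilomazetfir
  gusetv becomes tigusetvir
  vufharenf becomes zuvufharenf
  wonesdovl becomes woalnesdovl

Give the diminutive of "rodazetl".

vufharenf and lomazetf both end in -f yet inflect differently (zuvufharenf, tilomazetfir), so the final letter is not what conditions the rule; the second-to-last letter is.
"rodazetl" has second-to-last letter 't'. The stems whose second-to-last letter is 't' (lomazetf → tilomazetfir, gusetv → tigusetvir, ninefotg → tininefotgir) add ti- … -ir around the stem.
The other patterns: stems whose second-to-last letter is 'v' insert -al- after the first vowel; stems whose second-to-last letter is 'n' add the prefix zu-.
So rodazetl → tirodazetlir.

tirodazetlir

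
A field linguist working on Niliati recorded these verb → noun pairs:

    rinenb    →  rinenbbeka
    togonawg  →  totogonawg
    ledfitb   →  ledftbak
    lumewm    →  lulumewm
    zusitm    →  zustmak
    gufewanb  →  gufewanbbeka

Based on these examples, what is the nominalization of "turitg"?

turtgak

ledfitb and rinenb both end in -b yet inflect differently (ledftbak, rinenbbeka), so the final letter is not what conditions the rule; the second-to-last letter is.
"turitg" has second-to-last letter 't'. The stems whose second-to-last letter is 't' (ledfitb → ledftbak, zusitm → zustmak) delete the last vowel and add -ak.
The other patterns: stems whose second-to-last letter is 'n' double the final consonant and add -eka; stems whose second-to-last letter is 'w' repeat the first consonant+vowel as a prefix.
So turitg → turtgak.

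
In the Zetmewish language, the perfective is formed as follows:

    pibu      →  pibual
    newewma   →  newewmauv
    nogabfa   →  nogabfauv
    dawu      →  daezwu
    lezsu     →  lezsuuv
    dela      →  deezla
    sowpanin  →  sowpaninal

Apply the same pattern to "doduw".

doezduw

"doduw" begins with d-. The stems beginning with d- (dawu → daezwu, dela → deezla) insert -ez- after the first vowel.
The other patterns: stems beginning with p- or s- add -al; stems beginning with l- or n- add -uv.
So doduw → doezduw.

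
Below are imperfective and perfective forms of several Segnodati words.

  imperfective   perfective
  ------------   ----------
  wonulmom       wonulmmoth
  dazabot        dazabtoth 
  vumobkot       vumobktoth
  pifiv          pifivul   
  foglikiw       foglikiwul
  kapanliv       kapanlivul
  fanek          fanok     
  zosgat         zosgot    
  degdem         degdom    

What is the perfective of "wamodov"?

dazabot and zosgat both end in -t yet inflect differently (dazabtoth, zosgot), so the final letter is not what conditions the rule; the last vowel is.
"wamodov" has last vowel 'o'. The stems whose last vowel is 'o' (wonulmom → wonulmmoth, dazabot → dazabtoth, vumobkot → vumobktoth) delete the last vowel and add -oth.
So wamodov → wamodvoth.

wamodvoth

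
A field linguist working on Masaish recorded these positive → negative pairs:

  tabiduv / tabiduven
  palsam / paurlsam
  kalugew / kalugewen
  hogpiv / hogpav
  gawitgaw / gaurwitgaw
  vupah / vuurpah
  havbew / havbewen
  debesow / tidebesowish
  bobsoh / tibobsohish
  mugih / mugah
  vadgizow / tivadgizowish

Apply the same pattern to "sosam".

bobsoh and mugih both end in -h yet inflect differently (tibobsohish, mugah), so the final letter is not what conditions the rule; the last vowel is.
"sosam" has last vowel 'a'. The stems whose last vowel is 'a' (vupah → vuurpah, gawitgaw → gaurwitgaw, palsam → paurlsam) insert -ur- after the first vowel.
So sosam → soursam.

soursam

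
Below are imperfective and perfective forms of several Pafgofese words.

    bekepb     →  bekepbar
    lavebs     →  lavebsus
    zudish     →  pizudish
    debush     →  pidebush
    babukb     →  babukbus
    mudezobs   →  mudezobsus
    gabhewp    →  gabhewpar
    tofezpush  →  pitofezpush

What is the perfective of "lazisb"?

"lazisb" has second-to-last letter 's'. The stems whose second-to-last letter is 's' (debush → pidebush, zudish → pizudish, tofezpush → pitofezpush) add the prefix pi-.
So lazisb → pilazisb.

pilazisb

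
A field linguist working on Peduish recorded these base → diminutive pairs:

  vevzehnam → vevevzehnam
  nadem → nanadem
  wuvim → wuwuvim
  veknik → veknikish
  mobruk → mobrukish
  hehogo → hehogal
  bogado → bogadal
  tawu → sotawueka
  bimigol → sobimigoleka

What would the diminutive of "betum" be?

wuvim and veknik both have last vowel 'i' yet inflect differently (wuwuvim, veknikish), so the last vowel is not what conditions the rule; the final letter is.
"betum" ends in -m. The stems ending in -m (vevzehnam → vevevzehnam, nadem → nanadem, wuvim → wuwuvim) repeat the first consonant+vowel as a prefix.
The other patterns: stems ending in -k add -ish; stems ending in -o drop the final letter and add -al; stems ending in -l or -u add so- … -eka around the stem.
So betum → bebetum.

bebetum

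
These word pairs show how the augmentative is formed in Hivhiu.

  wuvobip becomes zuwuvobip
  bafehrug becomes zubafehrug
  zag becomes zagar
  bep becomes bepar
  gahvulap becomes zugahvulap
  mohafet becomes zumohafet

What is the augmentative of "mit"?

"mit" has 1 vowel. The stems with 1 vowel (bep → bepar, zag → zagar) add -ar.
The other pattern: stems with 3 vowels add the prefix zu-.
So mit → mitar.

mitar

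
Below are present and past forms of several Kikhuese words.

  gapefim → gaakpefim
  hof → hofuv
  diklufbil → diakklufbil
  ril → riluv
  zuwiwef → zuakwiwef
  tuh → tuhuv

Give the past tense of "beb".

bebuv

diklufbil and ril both end in -l yet inflect differently (diakklufbil, riluv), so the final letter is not what conditions the rule; the number of vowels is.
"beb" has 1 vowel. The stems with 1 vowel (ril → riluv, tuh → tuhuv, hof → hofuv) add -uv.
So beb → bebuv.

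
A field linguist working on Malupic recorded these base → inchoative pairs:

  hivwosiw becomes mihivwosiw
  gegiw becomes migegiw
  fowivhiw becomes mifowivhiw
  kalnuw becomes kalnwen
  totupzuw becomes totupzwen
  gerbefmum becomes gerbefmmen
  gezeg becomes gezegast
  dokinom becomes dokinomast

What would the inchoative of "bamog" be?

hivwosiw and kalnuw both end in -w yet inflect differently (mihivwosiw, kalnwen), so the final letter is not what conditions the rule; the last vowel is.
"bamog" has last vowel 'o'. The one such stem in the data (dokinom → dokinomast) adds -ast, so the same rule applies.
So bamog → bamogast.

bamogast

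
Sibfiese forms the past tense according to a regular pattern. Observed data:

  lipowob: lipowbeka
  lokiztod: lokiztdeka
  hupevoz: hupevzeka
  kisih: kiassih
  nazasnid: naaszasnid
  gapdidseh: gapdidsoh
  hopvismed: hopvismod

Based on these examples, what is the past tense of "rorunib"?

"rorunib" has last vowel 'i'. The stems whose last vowel is 'i' (kisih → kiassih, nazasnid → naaszasnid) insert -as- after the first vowel.
The other patterns: stems whose last vowel is 'o' delete the last vowel and add -eka; stems whose last vowel is 'e' change the last vowel to 'o'.
So rorunib → roasrunib.

roasrunib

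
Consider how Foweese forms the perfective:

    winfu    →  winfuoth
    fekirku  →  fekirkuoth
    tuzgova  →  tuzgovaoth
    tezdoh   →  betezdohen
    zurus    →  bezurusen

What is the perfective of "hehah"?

winfu and zurus both have last vowel 'u' yet inflect differently (winfuoth, bezurusen), so the last vowel is not what conditions the rule; whether the stem ends in a vowel or a consonant is.
"hehah" ends in a consonant. The stems ending in a consonant (tezdoh → betezdohen, zurus → bezurusen) add be- … -en around the stem.
So hehah → behehahen.

behehahen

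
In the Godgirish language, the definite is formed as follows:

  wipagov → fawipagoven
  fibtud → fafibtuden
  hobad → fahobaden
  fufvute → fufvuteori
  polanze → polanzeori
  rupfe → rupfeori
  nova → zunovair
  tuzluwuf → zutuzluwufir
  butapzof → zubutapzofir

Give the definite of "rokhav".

hobad and nova both have last vowel 'a' yet inflect differently (fahobaden, zunovair), so the last vowel is not what conditions the rule; the final letter is.
"rokhav" ends in -v. The one such stem in the data (wipagov → fawipagoven) adds fa- … -en around the stem, so the same rule applies.
So rokhav → farokhaven.

farokhaven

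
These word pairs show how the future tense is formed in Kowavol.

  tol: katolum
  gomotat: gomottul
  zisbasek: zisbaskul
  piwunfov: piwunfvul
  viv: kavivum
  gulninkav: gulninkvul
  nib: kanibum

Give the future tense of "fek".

kafekum

viv and piwunfov both end in -v yet inflect differently (kavivum, piwunfvul), so the final letter is not what conditions the rule; the number of vowels is.
"fek" has 1 vowel. The stems with 1 vowel (viv → kavivum, tol → katolum, nib → kanibum) add ka- … -um around the stem.
The other pattern: stems with 3 vowels delete the last vowel and add -ul.
So fek → kafekum.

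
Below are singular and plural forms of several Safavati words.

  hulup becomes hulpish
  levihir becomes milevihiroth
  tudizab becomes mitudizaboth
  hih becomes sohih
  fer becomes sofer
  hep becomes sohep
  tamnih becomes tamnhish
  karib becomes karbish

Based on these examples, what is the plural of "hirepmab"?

hep and hulup both end in -p yet inflect differently (sohep, hulpish), so the final letter is not what conditions the rule; the number of vowels is.
"hirepmab" has 3 vowels. The stems with 3 vowels (levihir → milevihiroth, tudizab → mitudizaboth) add mi- … -oth around the stem.
So hirepmab → mihirepmaboth.

mihirepmaboth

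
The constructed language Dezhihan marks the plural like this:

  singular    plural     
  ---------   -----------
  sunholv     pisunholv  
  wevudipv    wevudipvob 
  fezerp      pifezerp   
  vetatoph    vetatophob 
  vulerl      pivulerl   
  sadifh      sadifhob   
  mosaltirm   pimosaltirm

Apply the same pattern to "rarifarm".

"rarifarm" has second-to-last letter 'r'. The stems whose second-to-last letter is 'r' (mosaltirm → pimosaltirm, vulerl → pivulerl, fezerp → pifezerp) add the prefix pi-.
So rarifarm → pirarifarm.

pirarifarm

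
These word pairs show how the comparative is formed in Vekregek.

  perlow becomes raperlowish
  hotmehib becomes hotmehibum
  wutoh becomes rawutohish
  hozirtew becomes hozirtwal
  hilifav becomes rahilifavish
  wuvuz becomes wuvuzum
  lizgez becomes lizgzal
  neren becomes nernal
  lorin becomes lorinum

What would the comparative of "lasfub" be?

lasfubum

perlow and hozirtew both end in -w yet inflect differently (raperlowish, hozirtwal), so the final letter is not what conditions the rule; the last vowel is.
"lasfub" has last vowel 'u'. The one such stem in the data (wuvuz → wuvuzum) adds -um, so the same rule applies.
The other patterns: stems whose last vowel is 'a' or 'o' add ra- … -ish around the stem; stems whose last vowel is 'e' delete the last vowel and add -al.
So lasfub → lasfubum.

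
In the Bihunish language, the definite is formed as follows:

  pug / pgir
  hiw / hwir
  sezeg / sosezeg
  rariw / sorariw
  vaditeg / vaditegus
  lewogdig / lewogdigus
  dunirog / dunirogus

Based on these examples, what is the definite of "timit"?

sotimit

pug and sezeg both end in -g yet inflect differently (pgir, sosezeg), so the final letter is not what conditions the rule; the number of vowels is.
"timit" has 2 vowels. The stems with 2 vowels (sezeg → sosezeg, rariw → sorariw) add the prefix so-.
So timit → sotimit.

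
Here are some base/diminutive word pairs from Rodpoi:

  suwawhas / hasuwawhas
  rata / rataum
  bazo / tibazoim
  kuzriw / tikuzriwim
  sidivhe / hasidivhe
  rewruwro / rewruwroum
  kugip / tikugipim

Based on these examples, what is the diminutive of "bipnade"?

bazo and rewruwro both end in -o yet inflect differently (tibazoim, rewruwroum), so the final letter is not what conditions the rule; the first letter is.
"bipnade" begins with b-. The one such stem in the data (bazo → tibazoim) adds ti- … -im around the stem, so the same rule applies.
So bipnade → tibipnadeim.

tibipnadeim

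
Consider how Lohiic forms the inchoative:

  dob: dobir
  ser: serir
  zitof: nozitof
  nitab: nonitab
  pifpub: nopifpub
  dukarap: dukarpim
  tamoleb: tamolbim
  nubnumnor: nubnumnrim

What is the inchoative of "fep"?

dob and nitab both end in -b yet inflect differently (dobir, nonitab), so the final letter is not what conditions the rule; the number of vowels is.
"fep" has 1 vowel. The stems with 1 vowel (dob → dobir, ser → serir) add -ir.
So fep → fepir.

fepir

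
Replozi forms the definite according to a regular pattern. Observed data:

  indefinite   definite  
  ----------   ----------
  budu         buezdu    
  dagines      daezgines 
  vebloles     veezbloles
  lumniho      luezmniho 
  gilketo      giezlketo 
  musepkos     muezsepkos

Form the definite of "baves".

baezves

Every pair shown (budu → buezdu, dagines → daezgines, vebloles → veezbloles, …) follows the same rule: insert -ez- after the first vowel.
So baves → baezves.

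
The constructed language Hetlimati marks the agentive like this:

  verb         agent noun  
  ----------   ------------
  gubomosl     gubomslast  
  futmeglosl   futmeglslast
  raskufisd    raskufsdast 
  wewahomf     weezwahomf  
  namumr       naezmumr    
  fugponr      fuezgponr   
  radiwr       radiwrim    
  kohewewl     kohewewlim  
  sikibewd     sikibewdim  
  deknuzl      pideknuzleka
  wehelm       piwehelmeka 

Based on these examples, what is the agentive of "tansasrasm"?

namumr and radiwr both end in -r yet inflect differently (naezmumr, radiwrim), so the final letter is not what conditions the rule; the second-to-last letter is.
"tansasrasm" has second-to-last letter 's'. The stems whose second-to-last letter is 's' (gubomosl → gubomslast, futmeglosl → futmeglslast, raskufisd → raskufsdast) delete the last vowel and add -ast.
The other patterns: stems whose second-to-last letter is 'm' or 'n' insert -ez- after the first vowel; stems whose second-to-last letter is 'w' add -im; stems whose second-to-last letter is 'l' or 'z' add pi- … -eka around the stem.
So tansasrasm → tansasrsmast.

tansasrsmast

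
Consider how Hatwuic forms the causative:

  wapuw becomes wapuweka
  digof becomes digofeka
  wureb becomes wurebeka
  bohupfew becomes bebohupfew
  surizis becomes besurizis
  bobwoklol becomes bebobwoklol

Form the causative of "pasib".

wapuw and bohupfew both end in -w yet inflect differently (wapuweka, bebohupfew), so the final letter is not what conditions the rule; the number of vowels is.
"pasib" has 2 vowels. The stems with 2 vowels (wapuw → wapuweka, digof → digofeka, wureb → wurebeka) add -eka.
So pasib → pasibeka.

pasibeka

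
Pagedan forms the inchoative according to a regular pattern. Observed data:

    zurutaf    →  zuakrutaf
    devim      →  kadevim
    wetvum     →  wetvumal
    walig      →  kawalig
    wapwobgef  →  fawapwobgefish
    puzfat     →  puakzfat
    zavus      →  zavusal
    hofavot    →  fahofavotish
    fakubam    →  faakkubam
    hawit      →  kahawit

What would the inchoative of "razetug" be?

hofavot and puzfat both end in -t yet inflect differently (fahofavotish, puakzfat), so the final letter is not what conditions the rule; the last vowel is.
"razetug" has last vowel 'u'. The stems whose last vowel is 'u' (zavus → zavusal, wetvum → wetvumal) add -al.
So razetug → razetugal.

razetugal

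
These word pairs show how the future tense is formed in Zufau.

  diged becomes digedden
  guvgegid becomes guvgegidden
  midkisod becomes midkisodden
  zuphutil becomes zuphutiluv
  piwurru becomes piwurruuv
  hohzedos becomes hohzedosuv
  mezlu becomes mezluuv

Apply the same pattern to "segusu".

guvgegid and zuphutil both have last vowel 'i' yet inflect differently (guvgegidden, zuphutiluv), so the last vowel is not what conditions the rule; the final letter is.
"segusu" ends in -u. The stems ending in -u (piwurru → piwurruuv, mezlu → mezluuv) add -uv.
The other pattern: stems ending in -d double the final consonant and add -en.
So segusu → segusuuv.

segusuuv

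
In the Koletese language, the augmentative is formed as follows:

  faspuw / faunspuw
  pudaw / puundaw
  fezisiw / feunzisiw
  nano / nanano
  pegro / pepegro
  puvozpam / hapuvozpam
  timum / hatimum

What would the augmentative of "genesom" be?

pudaw and puvozpam both have last vowel 'a' yet inflect differently (puundaw, hapuvozpam), so the last vowel is not what conditions the rule; the final letter is.
"genesom" ends in -m. The stems ending in -m (puvozpam → hapuvozpam, timum → hatimum) add the prefix ha-.
The other patterns: stems ending in -w insert -un- after the first vowel; stems ending in -o repeat the first consonant+vowel as a prefix.
So genesom → hagenesom.

hagenesom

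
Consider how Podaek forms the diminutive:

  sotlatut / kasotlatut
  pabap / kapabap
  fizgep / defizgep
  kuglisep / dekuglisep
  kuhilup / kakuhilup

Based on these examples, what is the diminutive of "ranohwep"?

kuglisep and pabap both end in -p yet inflect differently (dekuglisep, kapabap), so the final letter is not what conditions the rule; the last vowel is.
"ranohwep" has last vowel 'e'. The stems whose last vowel is 'e' (kuglisep → dekuglisep, fizgep → defizgep) add the prefix de-.
So ranohwep → deranohwep.

deranohwep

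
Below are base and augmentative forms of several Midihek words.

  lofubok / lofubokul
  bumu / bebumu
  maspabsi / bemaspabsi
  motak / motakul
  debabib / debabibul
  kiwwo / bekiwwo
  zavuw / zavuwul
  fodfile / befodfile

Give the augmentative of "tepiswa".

betepiswa

"tepiswa" ends in a vowel. The stems ending in a vowel (bumu → bebumu, kiwwo → bekiwwo, maspabsi → bemaspabsi) add the prefix be-.
The other pattern: stems ending in a consonant add -ul.
So tepiswa → betepiswa.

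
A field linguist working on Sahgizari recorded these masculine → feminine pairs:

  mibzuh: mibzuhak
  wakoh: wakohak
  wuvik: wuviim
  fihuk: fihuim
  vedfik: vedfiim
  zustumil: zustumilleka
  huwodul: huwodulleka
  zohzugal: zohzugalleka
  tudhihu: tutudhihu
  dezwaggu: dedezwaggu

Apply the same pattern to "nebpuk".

mibzuh and fihuk both have last vowel 'u' yet inflect differently (mibzuhak, fihuim), so the last vowel is not what conditions the rule; the final letter is.
"nebpuk" ends in -k. The stems ending in -k (wuvik → wuviim, fihuk → fihuim, vedfik → vedfiim) drop the final letter and add -im.
The other patterns: stems ending in -h add -ak; stems ending in -l double the final consonant and add -eka; stems ending in -u repeat the first consonant+vowel as a prefix.
So nebpuk → nebpuim.

nebpuim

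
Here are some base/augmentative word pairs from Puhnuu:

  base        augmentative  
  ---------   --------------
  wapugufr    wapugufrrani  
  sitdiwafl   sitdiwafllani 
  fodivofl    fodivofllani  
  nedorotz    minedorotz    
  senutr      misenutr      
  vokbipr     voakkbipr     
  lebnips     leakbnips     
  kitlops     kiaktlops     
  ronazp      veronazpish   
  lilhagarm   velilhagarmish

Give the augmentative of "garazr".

wapugufr and senutr both end in -r yet inflect differently (wapugufrrani, misenutr), so the final letter is not what conditions the rule; the second-to-last letter is.
"garazr" has second-to-last letter 'z'. The one such stem in the data (ronazp → veronazpish) adds ve- … -ish around the stem, so the same rule applies.
So garazr → vegarazrish.

vegarazrish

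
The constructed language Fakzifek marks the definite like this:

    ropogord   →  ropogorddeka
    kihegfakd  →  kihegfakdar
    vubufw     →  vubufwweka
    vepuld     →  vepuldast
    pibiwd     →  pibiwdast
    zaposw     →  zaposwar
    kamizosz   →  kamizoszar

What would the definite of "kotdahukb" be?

kotdahukbar

pibiwd and kihegfakd both end in -d yet inflect differently (pibiwdast, kihegfakdar), so the final letter is not what conditions the rule; the second-to-last letter is.
"kotdahukb" has second-to-last letter 'k'. The one such stem in the data (kihegfakd → kihegfakdar) adds -ar, so the same rule applies.
So kotdahukb → kotdahukbar.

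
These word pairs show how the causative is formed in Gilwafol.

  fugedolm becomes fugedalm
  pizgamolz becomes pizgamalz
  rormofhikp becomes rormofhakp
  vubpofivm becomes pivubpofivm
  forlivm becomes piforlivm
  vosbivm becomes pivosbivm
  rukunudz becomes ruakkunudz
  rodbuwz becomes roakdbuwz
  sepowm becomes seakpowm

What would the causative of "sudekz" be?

sudakz

fugedolm and vubpofivm both end in -m yet inflect differently (fugedalm, pivubpofivm), so the final letter is not what conditions the rule; the second-to-last letter is.
"sudekz" has second-to-last letter 'k'. The one such stem in the data (rormofhikp → rormofhakp) changes the last vowel to 'a' (as do fugedolm, pizgamolz), so the same rule applies.
The other patterns: stems whose second-to-last letter is 'v' add the prefix pi-; stems whose second-to-last letter is 'd' or 'w' insert -ak- after the first vowel.
So sudekz → sudakz.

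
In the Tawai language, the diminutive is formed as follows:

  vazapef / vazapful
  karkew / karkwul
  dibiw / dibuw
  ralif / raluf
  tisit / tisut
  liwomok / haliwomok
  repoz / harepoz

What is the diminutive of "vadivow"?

karkew and dibiw both end in -w yet inflect differently (karkwul, dibuw), so the final letter is not what conditions the rule; the last vowel is.
"vadivow" has last vowel 'o'. The stems whose last vowel is 'o' (liwomok → haliwomok, repoz → harepoz) add the prefix ha-.
The other patterns: stems whose last vowel is 'e' delete the last vowel and add -ul; stems whose last vowel is 'i' change the last vowel to 'u'.
So vadivow → havadivow.

havadivow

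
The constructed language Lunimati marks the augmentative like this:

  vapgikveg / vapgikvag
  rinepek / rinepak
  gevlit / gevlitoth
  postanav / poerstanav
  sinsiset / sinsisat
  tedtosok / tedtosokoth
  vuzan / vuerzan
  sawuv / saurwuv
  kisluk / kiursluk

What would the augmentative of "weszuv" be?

weurszuv

postanav and sawuv both end in -v yet inflect differently (poerstanav, saurwuv), so the final letter is not what conditions the rule; the last vowel is.
"weszuv" has last vowel 'u'. The stems whose last vowel is 'u' (kisluk → kiursluk, sawuv → saurwuv) insert -ur- after the first vowel.
So weszuv → weurszuv.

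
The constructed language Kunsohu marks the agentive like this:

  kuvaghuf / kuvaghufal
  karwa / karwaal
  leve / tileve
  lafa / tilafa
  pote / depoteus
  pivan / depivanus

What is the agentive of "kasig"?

"kasig" begins with k-. The stems beginning with k- (kuvaghuf → kuvaghufal, karwa → karwaal) add -al.
The other patterns: stems beginning with l- add the prefix ti-; stems beginning with p- add de- … -us around the stem.
So kasig → kasigal.

kasigal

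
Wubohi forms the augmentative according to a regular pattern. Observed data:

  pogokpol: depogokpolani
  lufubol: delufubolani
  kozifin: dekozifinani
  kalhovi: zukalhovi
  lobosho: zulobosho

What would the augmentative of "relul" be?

kozifin and kalhovi both have last vowel 'i' yet inflect differently (dekozifinani, zukalhovi), so the last vowel is not what conditions the rule; whether the stem ends in a vowel or a consonant is.
"relul" ends in a consonant. The stems ending in a consonant (pogokpol → depogokpolani, lufubol → delufubolani, kozifin → dekozifinani) add de- … -ani around the stem.
The other pattern: stems ending in a vowel add the prefix zu-.
So relul → derelulani.

derelulani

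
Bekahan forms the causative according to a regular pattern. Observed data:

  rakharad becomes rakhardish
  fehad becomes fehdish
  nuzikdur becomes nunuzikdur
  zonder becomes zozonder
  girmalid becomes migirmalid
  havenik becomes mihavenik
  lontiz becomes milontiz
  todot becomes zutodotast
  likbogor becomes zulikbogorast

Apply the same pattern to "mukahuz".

rakharad and girmalid both end in -d yet inflect differently (rakhardish, migirmalid), so the final letter is not what conditions the rule; the last vowel is.
"mukahuz" has last vowel 'u'. The one such stem in the data (nuzikdur → nunuzikdur) repeats the first consonant+vowel as a prefix (as does zonder), so the same rule applies.
The other patterns: stems whose last vowel is 'a' delete the last vowel and add -ish; stems whose last vowel is 'i' add the prefix mi-; stems whose last vowel is 'o' add zu- … -ast around the stem.
So mukahuz → mumukahuz.

mumukahuz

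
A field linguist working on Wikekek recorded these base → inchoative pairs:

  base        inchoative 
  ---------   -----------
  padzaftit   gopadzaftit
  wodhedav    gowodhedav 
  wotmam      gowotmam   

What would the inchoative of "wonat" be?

gowonat

Every pair shown (padzaftit → gopadzaftit, wodhedav → gowodhedav, wotmam → gowotmam) follows the same rule: add the prefix go-.
So wonat → gowonat.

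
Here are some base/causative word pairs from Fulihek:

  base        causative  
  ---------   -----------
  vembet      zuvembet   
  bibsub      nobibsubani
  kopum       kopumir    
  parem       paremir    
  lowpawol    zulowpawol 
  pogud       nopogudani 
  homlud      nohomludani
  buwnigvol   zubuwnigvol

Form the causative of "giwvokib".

nogiwvokibani

"giwvokib" ends in -b. The one such stem in the data (bibsub → nobibsubani) adds no- … -ani around the stem, so the same rule applies.
So giwvokib → nogiwvokibani.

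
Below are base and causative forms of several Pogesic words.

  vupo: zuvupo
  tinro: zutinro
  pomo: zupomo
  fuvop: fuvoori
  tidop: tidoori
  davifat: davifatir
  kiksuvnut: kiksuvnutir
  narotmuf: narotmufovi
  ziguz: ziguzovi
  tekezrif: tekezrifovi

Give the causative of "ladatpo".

zuladatpo

vupo and fuvop both have last vowel 'o' yet inflect differently (zuvupo, fuvoori), so the last vowel is not what conditions the rule; the final letter is.
"ladatpo" ends in -o. The stems ending in -o (vupo → zuvupo, tinro → zutinro, pomo → zupomo) add the prefix zu-.
So ladatpo → zuladatpo.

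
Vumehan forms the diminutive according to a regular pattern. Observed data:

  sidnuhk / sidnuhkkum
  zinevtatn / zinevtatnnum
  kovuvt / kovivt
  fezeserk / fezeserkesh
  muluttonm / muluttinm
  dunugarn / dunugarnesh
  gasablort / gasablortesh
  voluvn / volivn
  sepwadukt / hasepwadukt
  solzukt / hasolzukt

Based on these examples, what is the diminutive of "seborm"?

sebormesh

sepwadukt and gasablort both end in -t yet inflect differently (hasepwadukt, gasablortesh), so the final letter is not what conditions the rule; the second-to-last letter is.
"seborm" has second-to-last letter 'r'. The stems whose second-to-last letter is 'r' (gasablort → gasablortesh, dunugarn → dunugarnesh, fezeserk → fezeserkesh) add -esh.
The other patterns: stems whose second-to-last letter is 'k' add the prefix ha-; stems whose second-to-last letter is 'h' or 't' double the final consonant and add -um; stems whose second-to-last letter is 'n' or 'v' change the last vowel to 'i'.
So seborm → sebormesh.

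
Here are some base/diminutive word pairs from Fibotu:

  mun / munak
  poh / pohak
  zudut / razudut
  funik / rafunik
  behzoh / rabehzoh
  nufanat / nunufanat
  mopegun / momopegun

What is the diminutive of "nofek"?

ranofek

poh and behzoh both end in -h yet inflect differently (pohak, rabehzoh), so the final letter is not what conditions the rule; the number of vowels is.
"nofek" has 2 vowels. The stems with 2 vowels (zudut → razudut, funik → rafunik, behzoh → rabehzoh) add the prefix ra-.
So nofek → ranofek.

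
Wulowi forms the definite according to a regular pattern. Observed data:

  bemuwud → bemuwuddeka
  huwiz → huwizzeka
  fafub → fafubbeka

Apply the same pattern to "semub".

Every pair shown (bemuwud → bemuwuddeka, huwiz → huwizzeka, fafub → fafubbeka) follows the same rule: double the final consonant and add -eka.
So semub → semubbeka.

semubbeka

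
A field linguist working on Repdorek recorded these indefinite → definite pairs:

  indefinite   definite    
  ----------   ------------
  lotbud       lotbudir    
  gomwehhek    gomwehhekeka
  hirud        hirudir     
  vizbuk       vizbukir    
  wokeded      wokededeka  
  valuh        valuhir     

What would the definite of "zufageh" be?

"zufageh" has last vowel 'e'. The stems whose last vowel is 'e' (gomwehhek → gomwehhekeka, wokeded → wokededeka) add -eka.
So zufageh → zufageheka.

zufageheka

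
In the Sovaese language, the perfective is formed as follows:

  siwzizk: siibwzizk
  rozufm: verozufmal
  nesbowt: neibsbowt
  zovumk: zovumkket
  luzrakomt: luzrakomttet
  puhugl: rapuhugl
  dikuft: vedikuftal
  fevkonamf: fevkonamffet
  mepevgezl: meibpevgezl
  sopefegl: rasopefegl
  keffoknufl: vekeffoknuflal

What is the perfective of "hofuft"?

puhugl and keffoknufl both end in -l yet inflect differently (rapuhugl, vekeffoknuflal), so the final letter is not what conditions the rule; the second-to-last letter is.
"hofuft" has second-to-last letter 'f'. The stems whose second-to-last letter is 'f' (keffoknufl → vekeffoknuflal, rozufm → verozufmal, dikuft → vedikuftal) add ve- … -al around the stem.
So hofuft → vehofuftal.

vehofuftal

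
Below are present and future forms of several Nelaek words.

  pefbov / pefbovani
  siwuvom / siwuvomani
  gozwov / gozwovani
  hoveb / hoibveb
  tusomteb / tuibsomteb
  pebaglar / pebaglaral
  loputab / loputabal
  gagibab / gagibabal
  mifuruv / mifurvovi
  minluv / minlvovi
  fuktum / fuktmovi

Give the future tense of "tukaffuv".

"tukaffuv" has last vowel 'u'. The stems whose last vowel is 'u' (mifuruv → mifurvovi, minluv → minlvovi, fuktum → fuktmovi) delete the last vowel and add -ovi.
The other patterns: stems whose last vowel is 'o' add -ani; stems whose last vowel is 'e' insert -ib- after the first vowel; stems whose last vowel is 'a' add -al.
So tukaffuv → tukaffvovi.

tukaffvovi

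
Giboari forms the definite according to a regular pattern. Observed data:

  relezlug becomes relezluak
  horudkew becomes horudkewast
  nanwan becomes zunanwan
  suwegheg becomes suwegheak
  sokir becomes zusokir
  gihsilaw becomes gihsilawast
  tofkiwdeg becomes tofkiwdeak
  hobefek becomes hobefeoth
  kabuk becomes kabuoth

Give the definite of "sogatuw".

sogatuwast

hobefek and suwegheg both have last vowel 'e' yet inflect differently (hobefeoth, suwegheak), so the last vowel is not what conditions the rule; the final letter is.
"sogatuw" ends in -w. The stems ending in -w (gihsilaw → gihsilawast, horudkew → horudkewast) add -ast.
The other patterns: stems ending in -k drop the final letter and add -oth; stems ending in -g drop the final letter and add -ak; stems ending in -n or -r add the prefix zu-.
So sogatuw → sogatuwast.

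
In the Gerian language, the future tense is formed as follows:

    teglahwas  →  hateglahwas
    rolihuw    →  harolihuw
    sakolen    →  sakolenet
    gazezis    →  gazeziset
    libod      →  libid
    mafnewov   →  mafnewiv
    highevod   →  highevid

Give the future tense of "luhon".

"luhon" has last vowel 'o'. The stems whose last vowel is 'o' (libod → libid, mafnewov → mafnewiv, highevod → highevid) change the last vowel to 'i'.
The other patterns: stems whose last vowel is 'a' or 'u' add the prefix ha-; stems whose last vowel is 'e' or 'i' add -et.
So luhon → luhin.

luhin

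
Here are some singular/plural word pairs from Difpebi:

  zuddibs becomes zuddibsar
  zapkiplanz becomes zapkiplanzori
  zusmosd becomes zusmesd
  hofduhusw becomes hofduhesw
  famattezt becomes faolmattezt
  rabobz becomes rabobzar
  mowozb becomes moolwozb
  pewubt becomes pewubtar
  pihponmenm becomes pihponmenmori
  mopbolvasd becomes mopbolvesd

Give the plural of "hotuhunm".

hotuhunmori

"hotuhunm" has second-to-last letter 'n'. The stems whose second-to-last letter is 'n' (zapkiplanz → zapkiplanzori, pihponmenm → pihponmenmori) add -ori.
The other patterns: stems whose second-to-last letter is 's' change the last vowel to 'e'; stems whose second-to-last letter is 'b' add -ar; stems whose second-to-last letter is 'z' insert -ol- after the first vowel.
So hotuhunm → hotuhunmori.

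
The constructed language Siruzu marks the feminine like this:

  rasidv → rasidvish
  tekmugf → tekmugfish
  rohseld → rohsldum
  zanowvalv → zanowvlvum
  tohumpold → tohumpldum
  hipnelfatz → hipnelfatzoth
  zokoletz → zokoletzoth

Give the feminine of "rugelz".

rasidv and zanowvalv both end in -v yet inflect differently (rasidvish, zanowvlvum), so the final letter is not what conditions the rule; the second-to-last letter is.
"rugelz" has second-to-last letter 'l'. The stems whose second-to-last letter is 'l' (rohseld → rohsldum, zanowvalv → zanowvlvum, tohumpold → tohumpldum) delete the last vowel and add -um.
The other patterns: stems whose second-to-last letter is 'd' or 'g' add -ish; stems whose second-to-last letter is 't' add -oth.
So rugelz → ruglzum.

ruglzum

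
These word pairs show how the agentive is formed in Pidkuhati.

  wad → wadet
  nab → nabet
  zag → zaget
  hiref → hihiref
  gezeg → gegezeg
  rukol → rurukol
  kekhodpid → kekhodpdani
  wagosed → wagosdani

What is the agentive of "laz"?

zag and gezeg both end in -g yet inflect differently (zaget, gegezeg), so the final letter is not what conditions the rule; the number of vowels is.
"laz" has 1 vowel. The stems with 1 vowel (wad → wadet, nab → nabet, zag → zaget) add -et.
The other patterns: stems with 2 vowels repeat the first consonant+vowel as a prefix; stems with 3 vowels delete the last vowel and add -ani.
So laz → lazet.

lazet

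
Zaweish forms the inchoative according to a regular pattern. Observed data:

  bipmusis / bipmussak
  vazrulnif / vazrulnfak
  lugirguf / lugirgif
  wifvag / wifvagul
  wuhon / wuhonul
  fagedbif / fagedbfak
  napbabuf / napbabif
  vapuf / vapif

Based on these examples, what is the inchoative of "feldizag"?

fagedbif and napbabuf both end in -f yet inflect differently (fagedbfak, napbabif), so the final letter is not what conditions the rule; the last vowel is.
"feldizag" has last vowel 'a'. The one such stem in the data (wifvag → wifvagul) adds -ul, so the same rule applies.
The other patterns: stems whose last vowel is 'i' delete the last vowel and add -ak; stems whose last vowel is 'u' change the last vowel to 'i'.
So feldizag → feldizagul.

feldizagul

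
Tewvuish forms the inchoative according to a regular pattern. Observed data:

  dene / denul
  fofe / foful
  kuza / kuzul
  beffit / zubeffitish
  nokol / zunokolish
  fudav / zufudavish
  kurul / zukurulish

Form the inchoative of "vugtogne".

"vugtogne" ends in a vowel. The stems ending in a vowel (dene → denul, fofe → foful, kuza → kuzul) drop the final letter and add -ul.
The other pattern: stems ending in a consonant add zu- … -ish around the stem.
So vugtogne → vugtognul.

vugtognul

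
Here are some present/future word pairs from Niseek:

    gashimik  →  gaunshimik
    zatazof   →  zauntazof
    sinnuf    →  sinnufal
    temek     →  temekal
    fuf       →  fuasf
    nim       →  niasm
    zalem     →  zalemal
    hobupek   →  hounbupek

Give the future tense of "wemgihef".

"wemgihef" has 3 vowels. The stems with 3 vowels (zatazof → zauntazof, gashimik → gaunshimik, hobupek → hounbupek) insert -un- after the first vowel.
The other patterns: stems with 1 vowel insert -as- after the first vowel; stems with 2 vowels add -al.
So wemgihef → weunmgihef.

weunmgihef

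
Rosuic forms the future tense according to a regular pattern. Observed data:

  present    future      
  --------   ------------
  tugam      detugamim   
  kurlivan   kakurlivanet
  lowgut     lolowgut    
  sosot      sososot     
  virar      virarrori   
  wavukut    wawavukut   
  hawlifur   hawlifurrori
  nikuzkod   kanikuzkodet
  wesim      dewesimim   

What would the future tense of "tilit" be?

"tilit" ends in -t. The stems ending in -t (lowgut → lolowgut, wavukut → wawavukut, sosot → sososot) repeat the first consonant+vowel as a prefix.
So tilit → titilit.

titilit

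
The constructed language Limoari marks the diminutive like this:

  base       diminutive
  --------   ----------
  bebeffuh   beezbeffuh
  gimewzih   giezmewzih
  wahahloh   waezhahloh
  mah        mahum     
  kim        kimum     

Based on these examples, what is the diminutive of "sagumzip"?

mah and wahahloh both end in -h yet inflect differently (mahum, waezhahloh), so the final letter is not what conditions the rule; the number of vowels is.
"sagumzip" has 3 vowels. The stems with 3 vowels (wahahloh → waezhahloh, bebeffuh → beezbeffuh, gimewzih → giezmewzih) insert -ez- after the first vowel.
So sagumzip → saezgumzip.

saezgumzip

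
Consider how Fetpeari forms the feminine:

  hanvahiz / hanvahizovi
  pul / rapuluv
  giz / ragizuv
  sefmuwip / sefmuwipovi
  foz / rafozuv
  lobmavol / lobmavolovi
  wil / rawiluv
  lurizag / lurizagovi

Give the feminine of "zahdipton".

zahdiptonovi

wil and lobmavol both end in -l yet inflect differently (rawiluv, lobmavolovi), so the final letter is not what conditions the rule; the number of vowels is.
"zahdipton" has 3 vowels. The stems with 3 vowels (sefmuwip → sefmuwipovi, lobmavol → lobmavolovi, hanvahiz → hanvahizovi) add -ovi.
So zahdipton → zahdiptonovi.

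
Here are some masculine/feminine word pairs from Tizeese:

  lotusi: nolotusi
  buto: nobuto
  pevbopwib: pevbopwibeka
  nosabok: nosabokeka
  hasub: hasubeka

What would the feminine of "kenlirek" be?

kenlirekeka

"kenlirek" ends in a consonant. The stems ending in a consonant (pevbopwib → pevbopwibeka, nosabok → nosabokeka, hasub → hasubeka) add -eka.
The other pattern: stems ending in a vowel add the prefix no-.
So kenlirek → kenlirekeka.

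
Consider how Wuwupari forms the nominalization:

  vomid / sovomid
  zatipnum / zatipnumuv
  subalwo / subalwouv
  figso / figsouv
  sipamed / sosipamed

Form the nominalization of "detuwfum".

sipamed and subalwo both begin with s- yet inflect differently (sosipamed, subalwouv), so the first letter is not what conditions the rule; the final letter is.
"detuwfum" ends in -m. The one such stem in the data (zatipnum → zatipnumuv) adds -uv, so the same rule applies.
The other pattern: stems ending in -d add the prefix so-.
So detuwfum → detuwfumuv.

detuwfumuv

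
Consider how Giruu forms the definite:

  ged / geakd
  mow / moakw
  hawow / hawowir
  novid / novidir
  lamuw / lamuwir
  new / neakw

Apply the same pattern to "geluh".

geluhir

"geluh" has 2 vowels. The stems with 2 vowels (lamuw → lamuwir, novid → novidir, hawow → hawowir) add -ir.
The other pattern: stems with 1 vowel insert -ak- after the first vowel.
So geluh → geluhir.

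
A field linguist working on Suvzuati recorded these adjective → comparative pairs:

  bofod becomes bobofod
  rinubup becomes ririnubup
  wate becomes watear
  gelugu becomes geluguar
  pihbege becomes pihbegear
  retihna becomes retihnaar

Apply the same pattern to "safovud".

gelugu and rinubup both have last vowel 'u' yet inflect differently (geluguar, ririnubup), so the last vowel is not what conditions the rule; whether the stem ends in a vowel or a consonant is.
"safovud" ends in a consonant. The stems ending in a consonant (rinubup → ririnubup, bofod → bobofod) repeat the first consonant+vowel as a prefix.
So safovud → sasafovud.

sasafovud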